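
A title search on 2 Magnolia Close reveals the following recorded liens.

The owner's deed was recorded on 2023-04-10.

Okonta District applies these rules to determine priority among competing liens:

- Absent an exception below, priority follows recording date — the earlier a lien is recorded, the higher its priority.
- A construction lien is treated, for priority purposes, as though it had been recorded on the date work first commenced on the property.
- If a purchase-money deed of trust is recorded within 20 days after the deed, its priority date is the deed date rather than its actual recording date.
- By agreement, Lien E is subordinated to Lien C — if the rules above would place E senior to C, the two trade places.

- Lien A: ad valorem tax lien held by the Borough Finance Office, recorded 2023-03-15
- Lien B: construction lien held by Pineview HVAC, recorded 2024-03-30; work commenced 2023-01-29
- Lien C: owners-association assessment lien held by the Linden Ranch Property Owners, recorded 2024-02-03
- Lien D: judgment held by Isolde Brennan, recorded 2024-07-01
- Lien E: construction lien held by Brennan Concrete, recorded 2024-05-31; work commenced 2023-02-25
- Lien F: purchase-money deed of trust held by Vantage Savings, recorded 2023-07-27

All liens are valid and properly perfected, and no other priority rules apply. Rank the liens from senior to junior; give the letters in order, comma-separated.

Effective dates: B's effective date is 2023-01-29, when work began; E relates back to 2023-02-25 (work commenced); F was recorded 108 days after the deed, outside the 20-day window, so it keeps its recording date.
Sorted by effective date: B (2023-01-29), E (2023-02-25), A (2023-03-15), F (2023-07-27), C (2024-02-03), D (2024-07-01).
The subordination applies — E was senior to C — so E and C swap.

B, C, A, F, E, D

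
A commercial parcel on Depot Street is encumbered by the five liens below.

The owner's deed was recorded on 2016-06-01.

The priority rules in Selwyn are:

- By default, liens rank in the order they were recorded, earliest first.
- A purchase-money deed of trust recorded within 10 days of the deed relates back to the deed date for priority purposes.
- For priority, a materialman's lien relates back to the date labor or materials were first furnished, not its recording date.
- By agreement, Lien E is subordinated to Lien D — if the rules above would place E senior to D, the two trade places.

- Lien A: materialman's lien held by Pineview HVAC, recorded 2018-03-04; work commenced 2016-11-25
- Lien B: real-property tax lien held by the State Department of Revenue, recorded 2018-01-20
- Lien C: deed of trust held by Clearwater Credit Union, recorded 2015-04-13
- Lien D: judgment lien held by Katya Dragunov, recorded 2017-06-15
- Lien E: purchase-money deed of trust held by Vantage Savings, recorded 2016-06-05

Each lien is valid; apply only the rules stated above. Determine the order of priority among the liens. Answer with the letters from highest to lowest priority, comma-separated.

Adjusting effective dates: A relates back to 2016-11-25 (work commenced); E was recorded within the 10-day window, so its effective date is the deed date 2016-06-01.
Sorted by effective date: C (2015-04-13), E (2016-06-01), A (2016-11-25), D (2017-06-15), B (2018-01-20).
E would otherwise be senior to D, so under the subordination agreement E and D exchange positions.

C, D, A, E, B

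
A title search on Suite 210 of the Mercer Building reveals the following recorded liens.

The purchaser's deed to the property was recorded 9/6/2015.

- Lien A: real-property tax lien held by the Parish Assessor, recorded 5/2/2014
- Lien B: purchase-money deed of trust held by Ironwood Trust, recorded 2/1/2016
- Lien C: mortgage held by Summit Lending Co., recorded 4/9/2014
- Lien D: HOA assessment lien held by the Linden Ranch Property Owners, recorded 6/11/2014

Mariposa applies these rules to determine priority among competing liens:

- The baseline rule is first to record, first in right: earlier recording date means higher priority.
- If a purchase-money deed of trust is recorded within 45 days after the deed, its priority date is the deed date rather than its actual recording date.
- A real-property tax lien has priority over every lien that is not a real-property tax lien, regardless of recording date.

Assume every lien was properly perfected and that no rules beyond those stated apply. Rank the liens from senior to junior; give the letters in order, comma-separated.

Adjusting effective dates: B missed the 45-day window (148 days after the deed), so its recording date stands.
A, as a real-property tax lien, has superpriority and ranks first.
The other liens, earliest effective date first: C (4/9/2014), D (6/11/2014), B (2/1/2016).

A, C, D, B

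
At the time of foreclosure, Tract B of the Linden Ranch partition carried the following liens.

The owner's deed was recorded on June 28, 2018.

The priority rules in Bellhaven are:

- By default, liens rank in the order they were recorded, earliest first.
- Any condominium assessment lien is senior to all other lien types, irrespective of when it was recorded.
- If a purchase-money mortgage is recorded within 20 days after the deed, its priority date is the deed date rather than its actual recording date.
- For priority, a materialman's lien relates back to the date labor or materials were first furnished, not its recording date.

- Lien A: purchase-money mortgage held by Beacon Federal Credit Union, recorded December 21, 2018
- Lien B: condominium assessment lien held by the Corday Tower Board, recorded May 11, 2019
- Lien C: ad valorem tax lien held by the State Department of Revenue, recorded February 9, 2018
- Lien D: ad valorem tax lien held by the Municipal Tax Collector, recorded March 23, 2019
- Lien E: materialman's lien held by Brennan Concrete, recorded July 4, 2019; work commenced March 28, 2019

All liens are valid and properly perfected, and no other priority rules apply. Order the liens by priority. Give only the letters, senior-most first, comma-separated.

B, C, A, D, E

Effective dates after the stated exceptions: A was recorded 176 days after the deed — beyond 20 days — so no relation-back applies; E is treated as recorded March 28, 2019, the work-commencement date.
B, as a condominium assessment lien, has superpriority and ranks first.
Remaining liens by effective date: C (February 9, 2018), A (December 21, 2018), D (March 23, 2019), E (March 28, 2019).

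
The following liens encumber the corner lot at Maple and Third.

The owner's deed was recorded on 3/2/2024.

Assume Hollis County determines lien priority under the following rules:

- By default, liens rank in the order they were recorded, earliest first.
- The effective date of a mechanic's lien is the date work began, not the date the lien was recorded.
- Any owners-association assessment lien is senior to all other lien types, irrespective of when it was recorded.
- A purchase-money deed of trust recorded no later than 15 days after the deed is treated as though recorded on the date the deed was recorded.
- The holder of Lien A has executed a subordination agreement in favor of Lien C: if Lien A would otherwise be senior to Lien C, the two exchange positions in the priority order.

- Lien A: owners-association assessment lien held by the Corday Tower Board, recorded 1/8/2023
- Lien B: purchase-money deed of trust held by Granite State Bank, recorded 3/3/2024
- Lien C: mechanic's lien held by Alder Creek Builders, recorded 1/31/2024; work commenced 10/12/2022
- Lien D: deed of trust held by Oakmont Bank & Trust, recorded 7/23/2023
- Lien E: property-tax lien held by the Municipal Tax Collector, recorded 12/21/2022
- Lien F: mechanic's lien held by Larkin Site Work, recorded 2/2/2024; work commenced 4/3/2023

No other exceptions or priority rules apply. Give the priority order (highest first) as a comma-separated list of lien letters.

Effective dates: B was recorded within the 15-day window, so its effective date is the deed date 3/2/2024; C's effective date is 10/12/2022, when work began; F is treated as recorded 4/3/2023, the work-commencement date.
A, as an owners-association assessment lien, has superpriority and ranks first.
Remaining liens by effective date: C (10/12/2022), E (12/21/2022), F (4/3/2023), D (7/23/2023), B (3/2/2024).
The subordination applies — A was senior to C — so A and C swap.

C, A, E, F, D, B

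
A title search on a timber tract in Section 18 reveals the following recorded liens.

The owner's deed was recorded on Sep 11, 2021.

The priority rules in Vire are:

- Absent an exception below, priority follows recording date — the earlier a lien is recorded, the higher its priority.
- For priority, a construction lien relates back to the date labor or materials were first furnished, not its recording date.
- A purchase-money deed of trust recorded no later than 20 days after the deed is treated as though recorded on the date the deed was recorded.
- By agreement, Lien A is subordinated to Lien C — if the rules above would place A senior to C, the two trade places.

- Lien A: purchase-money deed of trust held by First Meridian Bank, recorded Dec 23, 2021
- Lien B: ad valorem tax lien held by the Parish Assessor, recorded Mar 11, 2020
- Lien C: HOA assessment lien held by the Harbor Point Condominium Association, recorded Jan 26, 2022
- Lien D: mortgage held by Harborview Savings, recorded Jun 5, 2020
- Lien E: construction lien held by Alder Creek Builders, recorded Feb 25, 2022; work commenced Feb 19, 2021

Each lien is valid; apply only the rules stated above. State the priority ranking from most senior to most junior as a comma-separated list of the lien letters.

B, D, E, C, A

Effective dates: A was recorded 103 days after the deed — beyond 20 days — so no relation-back applies; E is treated as recorded Feb 19, 2021, the work-commencement date.
By effective date, earliest first: B (Mar 11, 2020), D (Jun 5, 2020), E (Feb 19, 2021), A (Dec 23, 2021), C (Jan 26, 2022).
The subordination applies — A was senior to C — so A and C swap.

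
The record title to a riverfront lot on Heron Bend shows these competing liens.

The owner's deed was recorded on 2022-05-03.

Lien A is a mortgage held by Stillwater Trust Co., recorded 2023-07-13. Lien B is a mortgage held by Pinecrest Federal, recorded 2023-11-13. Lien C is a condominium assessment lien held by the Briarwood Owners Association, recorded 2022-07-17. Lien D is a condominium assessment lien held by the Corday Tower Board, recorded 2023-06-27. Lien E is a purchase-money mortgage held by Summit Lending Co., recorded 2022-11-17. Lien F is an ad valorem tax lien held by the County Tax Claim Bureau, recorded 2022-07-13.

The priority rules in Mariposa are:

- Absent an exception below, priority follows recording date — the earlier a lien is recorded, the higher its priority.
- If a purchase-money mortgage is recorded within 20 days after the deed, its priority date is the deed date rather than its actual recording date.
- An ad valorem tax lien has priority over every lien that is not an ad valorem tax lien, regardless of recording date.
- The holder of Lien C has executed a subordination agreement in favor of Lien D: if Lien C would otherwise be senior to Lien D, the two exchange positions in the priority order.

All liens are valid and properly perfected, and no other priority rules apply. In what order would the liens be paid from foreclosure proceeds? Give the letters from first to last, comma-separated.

First, effective dates: E was recorded 198 days after the deed — beyond 20 days — so no relation-back applies.
F is an ad valorem tax lien and takes priority over every other lien.
Remaining liens by effective date: C (2022-07-17), E (2022-11-17), D (2023-06-27), A (2023-07-13), B (2023-11-13).
Because C would otherwise rank above D, the subordination swaps them.

F, D, E, C, A, B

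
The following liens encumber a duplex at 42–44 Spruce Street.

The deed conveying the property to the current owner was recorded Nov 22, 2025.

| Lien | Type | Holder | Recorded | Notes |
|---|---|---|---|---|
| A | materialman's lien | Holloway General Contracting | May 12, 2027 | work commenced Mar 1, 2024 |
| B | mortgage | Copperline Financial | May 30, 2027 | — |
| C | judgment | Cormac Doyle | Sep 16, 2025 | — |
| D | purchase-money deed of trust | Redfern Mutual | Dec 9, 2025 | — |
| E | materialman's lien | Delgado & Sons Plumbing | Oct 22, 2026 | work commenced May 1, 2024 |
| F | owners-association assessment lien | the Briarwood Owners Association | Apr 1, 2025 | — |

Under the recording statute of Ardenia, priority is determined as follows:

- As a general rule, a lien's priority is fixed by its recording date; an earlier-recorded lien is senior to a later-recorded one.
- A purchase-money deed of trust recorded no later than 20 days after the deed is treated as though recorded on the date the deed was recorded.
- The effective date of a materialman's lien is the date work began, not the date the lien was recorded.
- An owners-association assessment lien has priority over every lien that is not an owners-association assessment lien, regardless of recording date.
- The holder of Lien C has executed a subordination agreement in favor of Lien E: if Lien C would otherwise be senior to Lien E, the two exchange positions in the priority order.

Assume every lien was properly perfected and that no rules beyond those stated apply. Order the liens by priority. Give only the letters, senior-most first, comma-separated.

F, A, E, C, D, B

First, effective dates: A relates back to Mar 1, 2024 (work commenced); D's effective date is the deed date, Nov 22, 2025; E is treated as recorded May 1, 2024, the work-commencement date.
F is an owners-association assessment lien, so it outranks all other liens regardless of date.
Ordering the rest by effective date: A (Mar 1, 2024), E (May 1, 2024), C (Sep 16, 2025), D (Nov 22, 2025), B (May 30, 2027).
C already ranks below E; the subordination has no effect.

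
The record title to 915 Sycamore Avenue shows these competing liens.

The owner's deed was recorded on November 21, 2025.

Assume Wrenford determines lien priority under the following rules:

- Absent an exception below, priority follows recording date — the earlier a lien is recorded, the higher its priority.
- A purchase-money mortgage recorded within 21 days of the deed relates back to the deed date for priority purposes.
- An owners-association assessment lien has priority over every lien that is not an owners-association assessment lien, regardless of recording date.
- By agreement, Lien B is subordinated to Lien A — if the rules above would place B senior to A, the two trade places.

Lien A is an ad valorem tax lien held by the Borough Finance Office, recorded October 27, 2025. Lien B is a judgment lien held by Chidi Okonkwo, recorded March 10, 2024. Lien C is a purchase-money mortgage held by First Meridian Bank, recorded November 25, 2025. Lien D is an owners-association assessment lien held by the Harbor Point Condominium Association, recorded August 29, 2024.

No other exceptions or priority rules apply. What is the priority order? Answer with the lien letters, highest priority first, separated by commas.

Effective dates: C's effective date is the deed date, November 21, 2025.
D is an owners-association assessment lien and takes priority over every other lien.
Among the remaining liens, by effective date: B (March 10, 2024), A (October 27, 2025), C (November 21, 2025).
B is senior to A before the subordination, so the two trade places.

D, A, B, C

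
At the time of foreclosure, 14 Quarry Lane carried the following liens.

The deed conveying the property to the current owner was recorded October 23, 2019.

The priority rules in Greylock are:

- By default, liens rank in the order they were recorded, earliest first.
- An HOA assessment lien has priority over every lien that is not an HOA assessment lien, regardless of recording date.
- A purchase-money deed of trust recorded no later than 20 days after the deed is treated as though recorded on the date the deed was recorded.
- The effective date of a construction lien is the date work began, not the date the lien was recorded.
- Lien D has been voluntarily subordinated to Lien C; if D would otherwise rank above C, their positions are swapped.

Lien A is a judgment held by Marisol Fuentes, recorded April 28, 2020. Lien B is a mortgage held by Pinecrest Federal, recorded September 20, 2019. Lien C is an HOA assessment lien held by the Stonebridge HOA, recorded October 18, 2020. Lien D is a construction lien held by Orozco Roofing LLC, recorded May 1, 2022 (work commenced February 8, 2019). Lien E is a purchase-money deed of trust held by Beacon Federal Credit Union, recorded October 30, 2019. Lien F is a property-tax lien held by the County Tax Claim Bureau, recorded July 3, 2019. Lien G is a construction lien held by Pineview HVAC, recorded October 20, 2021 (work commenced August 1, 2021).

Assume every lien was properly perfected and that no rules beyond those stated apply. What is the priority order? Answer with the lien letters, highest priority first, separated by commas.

First, effective dates: D's effective date is February 8, 2019, when work began; E relates back to the deed date October 23, 2019; G is treated as recorded August 1, 2021, the work-commencement date.
C is an HOA assessment lien and takes priority over every other lien.
Remaining liens by effective date: D (February 8, 2019), F (July 3, 2019), B (September 20, 2019), E (October 23, 2019), A (April 28, 2020), G (August 1, 2021).
D already ranks below C; the subordination has no effect.

C, D, F, B, E, A, G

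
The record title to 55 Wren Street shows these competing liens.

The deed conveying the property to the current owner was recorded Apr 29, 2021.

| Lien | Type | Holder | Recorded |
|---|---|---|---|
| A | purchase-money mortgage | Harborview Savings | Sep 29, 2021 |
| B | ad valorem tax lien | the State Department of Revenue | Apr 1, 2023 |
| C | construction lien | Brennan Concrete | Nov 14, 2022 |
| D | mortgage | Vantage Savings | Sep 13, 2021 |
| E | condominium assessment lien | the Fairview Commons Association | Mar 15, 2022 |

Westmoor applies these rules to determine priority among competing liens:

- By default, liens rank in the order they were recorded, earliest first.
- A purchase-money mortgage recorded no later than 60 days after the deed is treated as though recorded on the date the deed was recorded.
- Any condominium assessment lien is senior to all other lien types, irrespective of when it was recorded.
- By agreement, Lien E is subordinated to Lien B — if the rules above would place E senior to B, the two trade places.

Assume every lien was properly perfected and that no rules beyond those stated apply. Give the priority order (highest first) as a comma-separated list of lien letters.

First, effective dates: A was recorded 153 days after the deed, outside the 60-day window, so it keeps its recording date.
E is a condominium assessment lien and takes priority over every other lien.
Among the remaining liens, by effective date: D (Sep 13, 2021), A (Sep 29, 2021), C (Nov 14, 2022), B (Apr 1, 2023).
E is senior to B before the subordination, so the two trade places.

B, D, A, C, E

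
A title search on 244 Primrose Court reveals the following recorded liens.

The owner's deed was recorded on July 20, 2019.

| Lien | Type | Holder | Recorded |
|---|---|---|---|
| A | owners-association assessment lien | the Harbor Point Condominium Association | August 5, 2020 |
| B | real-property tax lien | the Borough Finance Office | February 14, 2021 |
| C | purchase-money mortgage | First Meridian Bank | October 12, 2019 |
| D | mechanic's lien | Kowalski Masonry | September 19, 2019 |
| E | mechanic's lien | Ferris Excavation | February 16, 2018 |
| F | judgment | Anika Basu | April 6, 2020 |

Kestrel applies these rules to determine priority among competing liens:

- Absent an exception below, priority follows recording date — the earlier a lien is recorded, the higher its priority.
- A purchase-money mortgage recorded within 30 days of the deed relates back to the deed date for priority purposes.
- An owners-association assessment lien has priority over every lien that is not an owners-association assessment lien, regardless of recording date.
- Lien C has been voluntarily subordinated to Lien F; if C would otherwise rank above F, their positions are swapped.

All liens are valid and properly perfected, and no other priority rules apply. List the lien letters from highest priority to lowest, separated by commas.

First, effective dates: C missed the 30-day window (84 days after the deed), so its recording date stands.
As an owners-association assessment lien, A is senior to every other lien.
Among the remaining liens, by effective date: E (February 16, 2018), D (September 19, 2019), C (October 12, 2019), F (April 6, 2020), B (February 14, 2021).
C is senior to F before the subordination, so the two trade places.

A, E, D, F, C, B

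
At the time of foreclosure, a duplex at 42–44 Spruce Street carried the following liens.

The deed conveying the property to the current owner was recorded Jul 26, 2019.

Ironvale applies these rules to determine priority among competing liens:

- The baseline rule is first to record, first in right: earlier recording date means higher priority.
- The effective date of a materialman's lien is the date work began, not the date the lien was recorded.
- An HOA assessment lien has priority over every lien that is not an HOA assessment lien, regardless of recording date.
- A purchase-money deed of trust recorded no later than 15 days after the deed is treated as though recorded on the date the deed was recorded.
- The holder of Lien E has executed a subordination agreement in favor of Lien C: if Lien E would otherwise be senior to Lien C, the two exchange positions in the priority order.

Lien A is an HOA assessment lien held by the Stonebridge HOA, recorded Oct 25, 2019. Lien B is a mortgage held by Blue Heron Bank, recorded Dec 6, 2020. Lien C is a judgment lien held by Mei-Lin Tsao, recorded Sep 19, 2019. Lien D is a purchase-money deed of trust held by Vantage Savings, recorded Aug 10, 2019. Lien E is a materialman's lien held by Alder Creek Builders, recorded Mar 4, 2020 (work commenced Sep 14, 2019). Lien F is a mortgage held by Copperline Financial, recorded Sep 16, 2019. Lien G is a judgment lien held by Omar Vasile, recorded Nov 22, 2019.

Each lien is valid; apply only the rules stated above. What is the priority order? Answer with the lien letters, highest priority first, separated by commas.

A, D, C, F, E, G, B

Adjusting effective dates: D was recorded within the 15-day window, so its effective date is the deed date Jul 26, 2019; E's effective date is Sep 14, 2019, when work began.
As an HOA assessment lien, A is senior to every other lien.
Among the remaining liens, by effective date: D (Jul 26, 2019), E (Sep 14, 2019), F (Sep 16, 2019), C (Sep 19, 2019), G (Nov 22, 2019), B (Dec 6, 2020).
E would otherwise be senior to C, so under the subordination agreement E and C exchange positions.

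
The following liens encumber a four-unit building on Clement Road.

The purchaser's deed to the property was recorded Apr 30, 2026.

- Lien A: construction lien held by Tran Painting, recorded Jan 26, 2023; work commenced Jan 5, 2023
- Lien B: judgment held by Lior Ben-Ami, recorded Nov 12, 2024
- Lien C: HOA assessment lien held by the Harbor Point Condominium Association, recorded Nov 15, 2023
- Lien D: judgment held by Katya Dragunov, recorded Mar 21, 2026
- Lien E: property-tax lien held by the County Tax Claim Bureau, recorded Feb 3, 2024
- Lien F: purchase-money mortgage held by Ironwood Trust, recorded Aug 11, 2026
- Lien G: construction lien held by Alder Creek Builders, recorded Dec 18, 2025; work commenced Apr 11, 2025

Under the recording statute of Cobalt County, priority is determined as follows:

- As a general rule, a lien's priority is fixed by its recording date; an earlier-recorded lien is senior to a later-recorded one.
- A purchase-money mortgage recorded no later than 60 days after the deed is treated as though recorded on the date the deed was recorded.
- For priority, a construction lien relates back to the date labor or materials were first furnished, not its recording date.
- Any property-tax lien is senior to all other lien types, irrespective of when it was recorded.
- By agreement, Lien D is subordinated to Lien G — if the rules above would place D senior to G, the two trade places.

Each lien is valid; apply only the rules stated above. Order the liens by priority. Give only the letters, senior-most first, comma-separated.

Effective dates: A is treated as recorded Jan 5, 2023, the work-commencement date; F missed the 60-day window (103 days after the deed), so its recording date stands; G is treated as recorded Apr 11, 2025, the work-commencement date.
E is a property-tax lien, so it outranks all other liens regardless of date.
Among the remaining liens, by effective date: A (Jan 5, 2023), C (Nov 15, 2023), B (Nov 12, 2024), G (Apr 11, 2025), D (Mar 21, 2026), F (Aug 11, 2026).
D already ranks below G; the subordination has no effect.

E, A, C, B, G, D, F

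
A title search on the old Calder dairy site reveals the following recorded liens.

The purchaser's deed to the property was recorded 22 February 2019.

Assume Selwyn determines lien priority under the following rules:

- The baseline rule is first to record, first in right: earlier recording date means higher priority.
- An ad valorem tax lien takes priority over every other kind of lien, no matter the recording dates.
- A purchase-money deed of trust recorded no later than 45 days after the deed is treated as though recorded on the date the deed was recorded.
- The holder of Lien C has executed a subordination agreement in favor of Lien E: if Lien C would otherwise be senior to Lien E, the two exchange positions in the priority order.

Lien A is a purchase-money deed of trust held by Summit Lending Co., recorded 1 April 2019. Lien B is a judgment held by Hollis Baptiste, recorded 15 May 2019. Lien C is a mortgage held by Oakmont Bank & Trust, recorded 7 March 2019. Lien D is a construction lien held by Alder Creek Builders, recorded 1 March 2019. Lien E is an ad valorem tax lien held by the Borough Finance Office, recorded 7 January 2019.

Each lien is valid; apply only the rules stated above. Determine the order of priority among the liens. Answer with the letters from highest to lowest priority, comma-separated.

Effective dates: A was recorded within the 45-day window, so its effective date is the deed date 22 February 2019.
E, as an ad valorem tax lien, has superpriority and ranks first.
Among the remaining liens, by effective date: A (22 February 2019), D (1 March 2019), C (7 March 2019), B (15 May 2019).
C already ranks below E; the subordination has no effect.

E, A, D, C, B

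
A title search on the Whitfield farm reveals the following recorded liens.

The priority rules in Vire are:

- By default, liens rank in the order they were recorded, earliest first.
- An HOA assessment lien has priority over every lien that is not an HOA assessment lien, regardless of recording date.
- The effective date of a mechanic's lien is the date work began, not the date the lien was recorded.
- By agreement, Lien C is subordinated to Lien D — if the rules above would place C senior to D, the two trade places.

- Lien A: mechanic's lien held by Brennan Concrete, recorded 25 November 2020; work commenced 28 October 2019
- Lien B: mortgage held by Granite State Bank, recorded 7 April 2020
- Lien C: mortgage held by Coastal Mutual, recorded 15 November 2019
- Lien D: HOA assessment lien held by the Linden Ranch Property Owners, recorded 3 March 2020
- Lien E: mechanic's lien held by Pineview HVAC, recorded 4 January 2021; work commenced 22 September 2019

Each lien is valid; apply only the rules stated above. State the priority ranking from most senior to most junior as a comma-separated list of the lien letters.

Effective dates after the stated exceptions: A is treated as recorded 28 October 2019, the work-commencement date; E relates back to 22 September 2019 (work commenced).
D is an HOA assessment lien and takes priority over every other lien.
Ordering the rest by effective date: E (22 September 2019), A (28 October 2019), C (15 November 2019), B (7 April 2020).
C already ranks below D; the subordination has no effect.

D, E, A, C, B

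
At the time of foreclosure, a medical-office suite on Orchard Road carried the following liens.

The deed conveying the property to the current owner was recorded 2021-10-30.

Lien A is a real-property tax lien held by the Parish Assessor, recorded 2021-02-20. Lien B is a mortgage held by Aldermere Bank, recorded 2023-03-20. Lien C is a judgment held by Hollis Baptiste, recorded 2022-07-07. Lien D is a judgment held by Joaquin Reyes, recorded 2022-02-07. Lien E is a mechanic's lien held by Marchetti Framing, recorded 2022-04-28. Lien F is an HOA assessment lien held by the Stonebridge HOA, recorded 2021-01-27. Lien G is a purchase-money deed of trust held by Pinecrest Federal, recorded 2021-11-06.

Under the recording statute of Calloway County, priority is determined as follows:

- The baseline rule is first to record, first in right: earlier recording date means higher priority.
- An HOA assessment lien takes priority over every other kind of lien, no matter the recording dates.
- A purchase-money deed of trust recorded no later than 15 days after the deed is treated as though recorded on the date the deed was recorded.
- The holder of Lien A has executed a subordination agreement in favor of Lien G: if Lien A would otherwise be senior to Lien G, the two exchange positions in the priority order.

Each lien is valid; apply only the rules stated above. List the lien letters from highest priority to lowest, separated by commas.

F, G, A, D, E, C, B

First, effective dates: G relates back to the deed date 2021-10-30.
F is an HOA assessment lien and takes priority over every other lien.
Remaining liens by effective date: A (2021-02-20), G (2021-10-30), D (2022-02-07), E (2022-04-28), C (2022-07-07), B (2023-03-20).
Because A would otherwise rank above G, the subordination swaps them.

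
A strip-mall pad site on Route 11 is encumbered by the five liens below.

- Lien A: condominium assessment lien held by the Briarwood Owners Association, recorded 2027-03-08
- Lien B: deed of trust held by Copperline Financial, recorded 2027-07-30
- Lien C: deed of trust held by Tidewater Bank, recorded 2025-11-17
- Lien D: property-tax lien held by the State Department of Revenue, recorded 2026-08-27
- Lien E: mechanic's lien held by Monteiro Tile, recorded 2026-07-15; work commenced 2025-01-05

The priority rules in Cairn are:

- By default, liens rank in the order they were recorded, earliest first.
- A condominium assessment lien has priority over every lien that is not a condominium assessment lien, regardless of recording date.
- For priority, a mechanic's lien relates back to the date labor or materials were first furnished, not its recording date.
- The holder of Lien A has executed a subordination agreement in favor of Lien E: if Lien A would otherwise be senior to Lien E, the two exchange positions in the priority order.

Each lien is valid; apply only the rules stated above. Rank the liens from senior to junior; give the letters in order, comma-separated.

E, A, C, D, B

Adjusting effective dates: E relates back to 2025-01-05 (work commenced).
As a condominium assessment lien, A is senior to every other lien.
Among the remaining liens, by effective date: E (2025-01-05), C (2025-11-17), D (2026-08-27), B (2027-07-30).
The subordination applies — A was senior to E — so A and E swap.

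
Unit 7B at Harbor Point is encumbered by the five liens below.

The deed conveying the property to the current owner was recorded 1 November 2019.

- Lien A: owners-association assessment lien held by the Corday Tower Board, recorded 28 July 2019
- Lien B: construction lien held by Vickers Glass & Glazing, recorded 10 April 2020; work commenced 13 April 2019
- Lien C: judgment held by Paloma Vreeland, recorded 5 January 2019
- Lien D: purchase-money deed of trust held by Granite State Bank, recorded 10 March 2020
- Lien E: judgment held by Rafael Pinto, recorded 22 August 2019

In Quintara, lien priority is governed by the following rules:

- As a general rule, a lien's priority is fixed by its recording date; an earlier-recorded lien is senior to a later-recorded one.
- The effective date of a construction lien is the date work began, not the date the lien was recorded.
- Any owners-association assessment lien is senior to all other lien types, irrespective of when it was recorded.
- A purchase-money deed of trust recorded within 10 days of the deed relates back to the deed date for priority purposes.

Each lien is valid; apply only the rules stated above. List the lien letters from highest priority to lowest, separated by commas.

Adjusting effective dates: B is treated as recorded 13 April 2019, the work-commencement date; D was recorded 130 days after the deed, outside the 10-day window, so it keeps its recording date.
A, as an owners-association assessment lien, has superpriority and ranks first.
The other liens, earliest effective date first: C (5 January 2019), B (13 April 2019), E (22 August 2019), D (10 March 2020).

A, C, B, E, D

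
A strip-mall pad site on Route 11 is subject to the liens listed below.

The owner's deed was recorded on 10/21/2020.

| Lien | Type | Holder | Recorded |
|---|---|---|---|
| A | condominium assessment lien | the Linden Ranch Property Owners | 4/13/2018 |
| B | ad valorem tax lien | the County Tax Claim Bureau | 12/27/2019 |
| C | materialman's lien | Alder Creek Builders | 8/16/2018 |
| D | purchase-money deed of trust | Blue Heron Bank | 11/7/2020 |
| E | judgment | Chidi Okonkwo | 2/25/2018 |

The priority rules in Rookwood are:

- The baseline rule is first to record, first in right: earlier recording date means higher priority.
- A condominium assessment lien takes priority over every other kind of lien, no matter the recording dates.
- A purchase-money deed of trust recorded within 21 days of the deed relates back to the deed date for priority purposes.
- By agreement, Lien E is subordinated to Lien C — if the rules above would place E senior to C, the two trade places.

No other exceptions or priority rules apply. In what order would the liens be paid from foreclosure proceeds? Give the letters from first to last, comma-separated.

Adjusting effective dates: D's effective date is the deed date, 10/21/2020.
A is a condominium assessment lien and takes priority over every other lien.
Remaining liens by effective date: E (2/25/2018), C (8/16/2018), B (12/27/2019), D (10/21/2020).
The subordination applies — E was senior to C — so E and C swap.

A, C, E, B, D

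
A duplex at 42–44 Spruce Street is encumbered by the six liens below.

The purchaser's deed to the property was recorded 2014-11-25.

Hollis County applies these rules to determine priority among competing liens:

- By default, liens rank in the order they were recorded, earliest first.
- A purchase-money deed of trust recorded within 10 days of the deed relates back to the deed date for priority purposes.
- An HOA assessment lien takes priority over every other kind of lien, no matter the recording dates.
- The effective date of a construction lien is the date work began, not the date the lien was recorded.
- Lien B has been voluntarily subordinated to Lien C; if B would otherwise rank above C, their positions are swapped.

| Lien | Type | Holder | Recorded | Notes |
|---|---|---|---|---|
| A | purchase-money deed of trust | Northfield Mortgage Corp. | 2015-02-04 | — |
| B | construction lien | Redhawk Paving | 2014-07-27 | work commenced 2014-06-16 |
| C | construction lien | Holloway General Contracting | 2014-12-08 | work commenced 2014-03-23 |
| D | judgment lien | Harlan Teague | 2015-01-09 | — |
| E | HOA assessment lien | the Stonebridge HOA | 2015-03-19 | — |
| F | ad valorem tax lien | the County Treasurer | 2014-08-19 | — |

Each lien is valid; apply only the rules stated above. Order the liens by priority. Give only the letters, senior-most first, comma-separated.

Effective dates after the stated exceptions: A was recorded 71 days after the deed — beyond 10 days — so no relation-back applies; B's effective date is 2014-06-16, when work began; C's effective date is 2014-03-23, when work began.
E, as an HOA assessment lien, has superpriority and ranks first.
The other liens, earliest effective date first: C (2014-03-23), B (2014-06-16), F (2014-08-19), D (2015-01-09), A (2015-02-04).
B already ranks below C; the subordination has no effect.

E, C, B, F, D, A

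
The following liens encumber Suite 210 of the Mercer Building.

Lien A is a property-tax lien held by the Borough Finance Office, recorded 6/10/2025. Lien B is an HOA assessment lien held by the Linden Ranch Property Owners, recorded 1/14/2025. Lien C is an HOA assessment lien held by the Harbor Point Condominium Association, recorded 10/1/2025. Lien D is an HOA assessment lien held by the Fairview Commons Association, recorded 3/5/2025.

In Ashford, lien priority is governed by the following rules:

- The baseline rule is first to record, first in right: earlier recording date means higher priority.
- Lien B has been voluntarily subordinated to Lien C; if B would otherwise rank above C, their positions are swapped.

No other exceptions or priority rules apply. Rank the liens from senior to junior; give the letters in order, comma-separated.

By effective date, earliest first: B (1/14/2025), D (3/5/2025), A (6/10/2025), C (10/1/2025).
The subordination applies — B was senior to C — so B and C swap.

C, D, A, B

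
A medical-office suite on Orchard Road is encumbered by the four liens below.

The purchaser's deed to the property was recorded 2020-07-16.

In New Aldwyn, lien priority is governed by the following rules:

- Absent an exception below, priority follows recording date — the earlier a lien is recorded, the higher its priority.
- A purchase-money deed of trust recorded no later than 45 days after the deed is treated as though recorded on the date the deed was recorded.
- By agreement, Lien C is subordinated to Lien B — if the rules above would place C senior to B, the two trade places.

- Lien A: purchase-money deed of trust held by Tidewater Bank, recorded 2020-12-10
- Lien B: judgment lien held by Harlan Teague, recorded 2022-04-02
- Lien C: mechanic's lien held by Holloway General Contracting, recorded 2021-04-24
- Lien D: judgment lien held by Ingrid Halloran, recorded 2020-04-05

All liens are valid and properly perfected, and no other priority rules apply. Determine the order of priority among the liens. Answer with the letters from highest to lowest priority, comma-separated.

D, A, B, C

Effective dates after the stated exceptions: A was recorded 147 days after the deed, outside the 45-day window, so it keeps its recording date.
Ordering by effective date: D (2020-04-05), A (2020-12-10), C (2021-04-24), B (2022-04-02).
The subordination applies — C was senior to B — so C and B swap.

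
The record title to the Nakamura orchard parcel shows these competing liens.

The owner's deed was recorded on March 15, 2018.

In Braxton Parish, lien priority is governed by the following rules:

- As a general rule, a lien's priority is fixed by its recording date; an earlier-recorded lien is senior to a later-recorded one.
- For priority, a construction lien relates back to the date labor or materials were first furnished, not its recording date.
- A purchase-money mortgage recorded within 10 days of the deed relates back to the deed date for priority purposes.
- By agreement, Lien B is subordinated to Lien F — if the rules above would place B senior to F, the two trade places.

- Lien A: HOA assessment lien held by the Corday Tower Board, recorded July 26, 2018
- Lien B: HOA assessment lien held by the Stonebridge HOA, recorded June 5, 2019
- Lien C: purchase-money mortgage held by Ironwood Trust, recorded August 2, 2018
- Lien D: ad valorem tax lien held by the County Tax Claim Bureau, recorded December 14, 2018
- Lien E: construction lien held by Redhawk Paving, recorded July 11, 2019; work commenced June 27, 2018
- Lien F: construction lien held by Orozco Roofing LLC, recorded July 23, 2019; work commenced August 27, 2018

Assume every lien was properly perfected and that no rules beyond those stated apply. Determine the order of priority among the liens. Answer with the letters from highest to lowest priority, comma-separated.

E, A, C, F, D, B

First, effective dates: C was recorded 140 days after the deed, outside the 10-day window, so it keeps its recording date; E is treated as recorded June 27, 2018, the work-commencement date; F's effective date is August 27, 2018, when work began.
Ordering by effective date: E (June 27, 2018), A (July 26, 2018), C (August 2, 2018), F (August 27, 2018), D (December 14, 2018), B (June 5, 2019).
Since B is not senior to F, the subordination leaves the order unchanged.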